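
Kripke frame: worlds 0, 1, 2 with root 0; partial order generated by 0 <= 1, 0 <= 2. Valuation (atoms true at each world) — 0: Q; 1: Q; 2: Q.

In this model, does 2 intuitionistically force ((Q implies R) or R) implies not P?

2 forces ((Q implies R) or R) implies not P vacuously: no world accessible from 2 forces the antecedent (Q implies R) or R.

Yes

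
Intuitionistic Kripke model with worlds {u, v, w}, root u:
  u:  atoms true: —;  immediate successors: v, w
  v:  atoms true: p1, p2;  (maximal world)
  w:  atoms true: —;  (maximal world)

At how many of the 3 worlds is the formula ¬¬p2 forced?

u: does not force it — u ⊮ ¬¬p2 since w is accessible from u and w ⊩ ¬p2.
v: forces it.
w: does not force it.
Worlds forcing the formula: {v}.

1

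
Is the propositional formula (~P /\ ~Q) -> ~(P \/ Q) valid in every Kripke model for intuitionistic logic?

Yes

This is a constructively valid De Morgan direction (conjunction of negations to negated disjunction), which is intuitionistically derivable.
If both ~P and ~Q hold at a world, no accessible world forces P or forces Q, so none forces P \/ Q.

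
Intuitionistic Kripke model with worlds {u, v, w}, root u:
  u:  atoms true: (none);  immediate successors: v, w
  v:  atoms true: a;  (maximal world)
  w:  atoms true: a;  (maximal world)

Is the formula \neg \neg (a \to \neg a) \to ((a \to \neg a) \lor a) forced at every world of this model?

Yes

u \Vdash \neg \neg (a \to \neg a) \to ((a \to \neg a) \lor a) vacuously: no world accessible from u forces the antecedent \neg \neg (a \to \neg a).
Since the root u forces \neg \neg (a \to \neg a) \to ((a \to \neg a) \lor a) and forcing is persistent (monotone upward), every world forces it.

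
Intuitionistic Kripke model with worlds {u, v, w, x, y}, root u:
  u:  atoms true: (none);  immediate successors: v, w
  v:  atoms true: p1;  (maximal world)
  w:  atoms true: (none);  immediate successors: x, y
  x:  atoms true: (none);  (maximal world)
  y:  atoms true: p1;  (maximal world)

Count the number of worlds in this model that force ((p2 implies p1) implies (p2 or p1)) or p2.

2

u: does not force it — u does not force ((p2 implies p1) implies (p2 or p1)) or p2: neither disjunct is forced at u.
v: forces it.
w: does not force it — w does not force ((p2 implies p1) implies (p2 or p1)) or p2: neither disjunct is forced at w.
x: does not force it.
y: forces it.
Worlds forcing the formula: {v, y}.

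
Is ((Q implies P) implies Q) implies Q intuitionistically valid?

No

This is Peirce's law, which is not intuitionistically valid.
A Kripke countermodel: worlds w0, w1; order generated by w0 <= w1; atoms true at each world — w0:{}; w1:{Q}.
w0 does not force ((Q implies P) implies Q) implies Q: already at w0 itself, w0 forces (Q implies P) implies Q but w0 does not force Q.
w0 lacks atom Q, so w0 does not force Q.
So the root w0 does not force the formula.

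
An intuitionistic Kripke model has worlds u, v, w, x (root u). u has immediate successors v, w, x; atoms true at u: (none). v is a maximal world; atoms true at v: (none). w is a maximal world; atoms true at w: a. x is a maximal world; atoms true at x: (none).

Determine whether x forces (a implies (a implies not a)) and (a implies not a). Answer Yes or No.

Yes

x forces (a implies (a implies not a)) and (a implies not a) since x forces both conjuncts.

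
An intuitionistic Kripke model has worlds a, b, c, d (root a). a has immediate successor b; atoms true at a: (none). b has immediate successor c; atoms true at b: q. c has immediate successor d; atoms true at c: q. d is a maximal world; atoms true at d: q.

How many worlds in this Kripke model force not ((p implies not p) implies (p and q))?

a: forces it.
b: forces it.
c: forces it.
d: forces it.
Worlds forcing the formula: {a, b, c, d}.

4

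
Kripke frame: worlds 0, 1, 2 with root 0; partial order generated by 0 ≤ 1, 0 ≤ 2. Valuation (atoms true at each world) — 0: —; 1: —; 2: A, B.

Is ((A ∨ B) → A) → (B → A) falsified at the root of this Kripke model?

0 ⊩ ((A ∨ B) → A) → (B → A): every world accessible from 0 that forces (A ∨ B) → A (namely 0, 1, 2) also forces B → A.
So the root 0 forces ((A ∨ B) → A) → (B → A); the model is not a countermodel.

No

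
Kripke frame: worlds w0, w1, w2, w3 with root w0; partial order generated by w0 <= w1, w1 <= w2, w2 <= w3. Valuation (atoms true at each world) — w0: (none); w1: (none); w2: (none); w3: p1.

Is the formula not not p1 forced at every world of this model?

w0 forces not not p1: no world accessible from w0 forces not p1.
Since the root w0 forces not not p1 and forcing is persistent (monotone upward), every world forces it.

Yes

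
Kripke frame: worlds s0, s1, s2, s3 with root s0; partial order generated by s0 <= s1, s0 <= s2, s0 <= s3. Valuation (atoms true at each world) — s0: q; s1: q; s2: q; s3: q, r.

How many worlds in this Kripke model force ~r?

2

s0: does not force it — s0 ||-/- ~r since s3 is accessible from s0 and s3 ||- r.
s1: forces it.
s2: forces it.
s3: does not force it.
Worlds forcing the formula: {s1, s2}.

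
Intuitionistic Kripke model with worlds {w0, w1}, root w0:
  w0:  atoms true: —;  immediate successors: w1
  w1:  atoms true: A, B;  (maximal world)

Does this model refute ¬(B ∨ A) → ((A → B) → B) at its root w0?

No

w0 ⊩ ¬(B ∨ A) → ((A → B) → B) vacuously: no world accessible from w0 forces the antecedent ¬(B ∨ A).
So the root w0 forces ¬(B ∨ A) → ((A → B) → B); the model is not a countermodel.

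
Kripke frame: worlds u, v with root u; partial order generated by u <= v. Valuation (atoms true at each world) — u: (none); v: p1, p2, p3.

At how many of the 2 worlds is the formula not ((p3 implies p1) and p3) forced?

0

u: does not force it — u does not force not ((p3 implies p1) and p3) since v is accessible from u and v forces (p3 implies p1) and p3.
v: does not force it — v does not force not ((p3 implies p1) and p3) since v is accessible from v and v forces (p3 implies p1) and p3.
Worlds forcing the formula: { }.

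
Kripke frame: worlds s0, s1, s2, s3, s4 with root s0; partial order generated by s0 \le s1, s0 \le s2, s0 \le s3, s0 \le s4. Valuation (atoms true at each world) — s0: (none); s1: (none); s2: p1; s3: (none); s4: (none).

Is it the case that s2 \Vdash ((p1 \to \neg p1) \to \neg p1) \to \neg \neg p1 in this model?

s2 \Vdash ((p1 \to \neg p1) \to \neg p1) \to \neg \neg p1: every world accessible from s2 that forces (p1 \to \neg p1) \to \neg p1 (namely s2) also forces \neg \neg p1.

Yes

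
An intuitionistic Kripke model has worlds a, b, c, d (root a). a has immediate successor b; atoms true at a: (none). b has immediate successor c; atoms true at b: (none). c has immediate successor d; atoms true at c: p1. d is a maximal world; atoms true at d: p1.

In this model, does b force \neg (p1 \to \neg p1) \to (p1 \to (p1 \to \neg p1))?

b \nVdash \neg (p1 \to \neg p1) \to (p1 \to (p1 \to \neg p1)): already at b itself, b \Vdash \neg (p1 \to \neg p1) but b \nVdash p1 \to (p1 \to \neg p1).
b \nVdash p1 \to (p1 \to \neg p1): at the accessible world c, c \Vdash p1 but c \nVdash p1 \to \neg p1.
c \nVdash p1 \to \neg p1: already at c itself, c \Vdash p1 but c \nVdash \neg p1.
c \nVdash \neg p1 since c is accessible from c and c \Vdash p1.

No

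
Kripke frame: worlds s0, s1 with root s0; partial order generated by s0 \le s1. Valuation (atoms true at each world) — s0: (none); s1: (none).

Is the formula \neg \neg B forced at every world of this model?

Not every world: s0 \nVdash \neg \neg B.
s0 \nVdash \neg \neg B since s0 is accessible from s0 and s0 \Vdash \neg B.
s0 \Vdash \neg B: no world accessible from s0 forces B.

No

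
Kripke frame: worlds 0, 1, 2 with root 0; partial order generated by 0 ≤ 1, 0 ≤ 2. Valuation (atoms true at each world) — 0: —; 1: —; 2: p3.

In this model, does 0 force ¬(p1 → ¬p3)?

No

0 ⊮ ¬(p1 → ¬p3) since 0 is accessible from 0 and 0 ⊩ p1 → ¬p3.
0 ⊩ p1 → ¬p3 vacuously: no world accessible from 0 forces the antecedent p1.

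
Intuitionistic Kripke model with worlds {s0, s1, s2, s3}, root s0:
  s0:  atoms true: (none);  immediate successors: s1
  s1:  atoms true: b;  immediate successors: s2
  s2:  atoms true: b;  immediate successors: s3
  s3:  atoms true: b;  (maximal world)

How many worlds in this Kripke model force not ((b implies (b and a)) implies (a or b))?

0

s0: does not force it — s0 does not force not ((b implies (b and a)) implies (a or b)) since s0 is accessible from s0 and s0 forces (b implies (b and a)) implies (a or b).
s1: does not force it — s1 does not force not ((b implies (b and a)) implies (a or b)) since s1 is accessible from s1 and s1 forces (b implies (b and a)) implies (a or b).
s2: does not force it — s2 does not force not ((b implies (b and a)) implies (a or b)) since s2 is accessible from s2 and s2 forces (b implies (b and a)) implies (a or b).
s3: does not force it.
Worlds forcing the formula: { }.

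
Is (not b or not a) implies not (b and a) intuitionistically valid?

This is a constructively valid De Morgan direction (disjunction of negations to negated conjunction), which is intuitionistically derivable.
If not b holds at a world then no accessible world forces b, hence none forces b and a; likewise for not a.

Yes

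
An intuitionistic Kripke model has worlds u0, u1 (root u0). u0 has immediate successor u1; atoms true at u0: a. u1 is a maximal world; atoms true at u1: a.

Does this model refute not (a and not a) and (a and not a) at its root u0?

u0 does not force not (a and not a) and (a and not a) since u0 fails a and not a.
So the root u0 does not force not (a and not a) and (a and not a); the model is a countermodel.

Yes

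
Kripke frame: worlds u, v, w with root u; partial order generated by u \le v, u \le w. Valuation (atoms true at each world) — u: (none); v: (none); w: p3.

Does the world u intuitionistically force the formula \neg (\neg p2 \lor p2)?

u \nVdash \neg (\neg p2 \lor p2) since u is accessible from u and u \Vdash \neg p2 \lor p2.
u \Vdash \neg p2 \lor p2 via the disjunct \neg p2.

No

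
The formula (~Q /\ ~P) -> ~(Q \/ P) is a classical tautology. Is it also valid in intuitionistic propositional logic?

Yes

This is a constructively valid De Morgan direction (conjunction of negations to negated disjunction), which is intuitionistically derivable.
If both ~Q and ~P hold at a world, no accessible world forces Q or forces P, so none forces Q \/ P.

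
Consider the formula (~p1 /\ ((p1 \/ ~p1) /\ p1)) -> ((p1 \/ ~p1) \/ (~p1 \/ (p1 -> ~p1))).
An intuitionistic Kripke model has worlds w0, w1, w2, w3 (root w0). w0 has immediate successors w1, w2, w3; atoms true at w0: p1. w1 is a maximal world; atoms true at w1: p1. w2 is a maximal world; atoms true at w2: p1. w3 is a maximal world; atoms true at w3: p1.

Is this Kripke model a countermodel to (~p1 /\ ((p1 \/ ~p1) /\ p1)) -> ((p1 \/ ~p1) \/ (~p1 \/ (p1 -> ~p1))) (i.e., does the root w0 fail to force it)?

No

w0 ||- (~p1 /\ ((p1 \/ ~p1) /\ p1)) -> ((p1 \/ ~p1) \/ (~p1 \/ (p1 -> ~p1))) vacuously: no world accessible from w0 forces the antecedent ~p1 /\ ((p1 \/ ~p1) /\ p1).
So the root w0 forces (~p1 /\ ((p1 \/ ~p1) /\ p1)) -> ((p1 \/ ~p1) \/ (~p1 \/ (p1 -> ~p1))); the model is not a countermodel.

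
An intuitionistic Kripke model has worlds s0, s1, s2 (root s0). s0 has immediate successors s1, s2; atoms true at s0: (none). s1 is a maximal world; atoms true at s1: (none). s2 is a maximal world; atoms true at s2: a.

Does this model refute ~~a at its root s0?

Yes

s0 ||-/- ~~a since s1 is accessible from s0 and s1 ||- ~a.
s1 ||- ~a: no world accessible from s1 forces a.
So the root s0 does not force ~~a; the model is a countermodel.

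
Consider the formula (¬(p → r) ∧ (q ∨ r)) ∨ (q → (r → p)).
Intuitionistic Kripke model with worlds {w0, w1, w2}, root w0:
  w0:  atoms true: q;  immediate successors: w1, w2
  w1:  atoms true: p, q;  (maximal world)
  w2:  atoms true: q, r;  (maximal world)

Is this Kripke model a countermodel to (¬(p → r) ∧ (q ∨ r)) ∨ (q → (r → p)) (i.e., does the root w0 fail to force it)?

Yes

w0 ⊮ (¬(p → r) ∧ (q ∨ r)) ∨ (q → (r → p)): neither disjunct is forced at w0.
w0 ⊮ ¬(p → r) ∧ (q ∨ r) since w0 fails ¬(p → r).
So the root w0 does not force (¬(p → r) ∧ (q ∨ r)) ∨ (q → (r → p)); the model is a countermodel.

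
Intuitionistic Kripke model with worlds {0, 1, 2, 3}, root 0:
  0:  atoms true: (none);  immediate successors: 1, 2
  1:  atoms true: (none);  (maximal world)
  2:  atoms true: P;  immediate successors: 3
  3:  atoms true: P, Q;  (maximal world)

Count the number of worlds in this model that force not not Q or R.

2

0: does not force it — 0 does not force not not Q or R: neither disjunct is forced at 0.
1: does not force it — 1 does not force not not Q or R: neither disjunct is forced at 1.
2: forces it.
3: forces it.
Worlds forcing the formula: {2, 3}.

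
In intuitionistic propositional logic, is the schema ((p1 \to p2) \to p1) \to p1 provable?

No

This is Peirce's law, which is not intuitionistically valid.
A Kripke countermodel: worlds 0, 1; order generated by 0 \le 1; atoms true at each world — 0:{}; 1:{p1}.
0 \nVdash ((p1 \to p2) \to p1) \to p1: already at 0 itself, 0 \Vdash (p1 \to p2) \to p1 but 0 \nVdash p1.
0 lacks atom p1, so 0 \nVdash p1.
So the root 0 does not force the formula.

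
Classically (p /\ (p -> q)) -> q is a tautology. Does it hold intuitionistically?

This is modus ponens in implicational form, which is intuitionistically derivable.
If a world forces p and p -> q, then applying the implication at that world (which is accessible from itself) gives q.

Yes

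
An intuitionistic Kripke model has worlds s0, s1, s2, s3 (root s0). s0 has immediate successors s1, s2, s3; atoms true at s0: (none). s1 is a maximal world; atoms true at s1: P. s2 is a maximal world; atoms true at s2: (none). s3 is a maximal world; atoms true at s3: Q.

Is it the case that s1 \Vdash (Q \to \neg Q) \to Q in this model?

No

s1 \nVdash (Q \to \neg Q) \to Q: already at s1 itself, s1 \Vdash Q \to \neg Q but s1 \nVdash Q.
s1 lacks atom Q, so s1 \nVdash Q.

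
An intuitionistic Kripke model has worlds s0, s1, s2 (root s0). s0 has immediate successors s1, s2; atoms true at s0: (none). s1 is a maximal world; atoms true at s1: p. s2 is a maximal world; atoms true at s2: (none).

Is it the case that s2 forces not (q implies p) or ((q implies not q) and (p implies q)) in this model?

s2 forces not (q implies p) or ((q implies not q) and (p implies q)) via the disjunct (q implies not q) and (p implies q).

Yes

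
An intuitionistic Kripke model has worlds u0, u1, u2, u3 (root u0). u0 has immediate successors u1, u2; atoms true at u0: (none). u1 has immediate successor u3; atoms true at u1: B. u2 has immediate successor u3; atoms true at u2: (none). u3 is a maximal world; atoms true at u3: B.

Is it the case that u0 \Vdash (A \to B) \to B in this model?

u0 \nVdash (A \to B) \to B: already at u0 itself, u0 \Vdash A \to B but u0 \nVdash B.
u0 lacks atom B, so u0 \nVdash B.

No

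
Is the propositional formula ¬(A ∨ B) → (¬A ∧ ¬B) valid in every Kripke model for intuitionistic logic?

This is a constructively valid De Morgan direction (negated disjunction to conjunction of negations), which is intuitionistically derivable.
From ¬(A ∨ B): if A held then A ∨ B would, contradiction — so ¬A; similarly ¬B.

Yes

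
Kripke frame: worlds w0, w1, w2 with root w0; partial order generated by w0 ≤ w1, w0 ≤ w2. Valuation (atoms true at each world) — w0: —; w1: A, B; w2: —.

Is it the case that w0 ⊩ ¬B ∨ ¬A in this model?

No

w0 ⊮ ¬B ∨ ¬A: neither disjunct is forced at w0.
w0 ⊮ ¬B since w1 is accessible from w0 and w1 ⊩ B.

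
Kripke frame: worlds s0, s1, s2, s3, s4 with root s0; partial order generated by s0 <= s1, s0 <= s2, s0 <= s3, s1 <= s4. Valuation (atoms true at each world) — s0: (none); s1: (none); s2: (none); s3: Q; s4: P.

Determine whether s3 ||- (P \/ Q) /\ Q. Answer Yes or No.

Yes

s3 ||- (P \/ Q) /\ Q since s3 forces both conjuncts.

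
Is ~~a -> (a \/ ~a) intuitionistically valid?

No

This is a variant of double-negation elimination (deriving excluded middle from double negation), which is not intuitionistically valid.
A Kripke countermodel: worlds s0, s1; order generated by s0 <= s1; atoms true at each world — s0:{}; s1:{a}.
s0 ||-/- ~~a -> (a \/ ~a): already at s0 itself, s0 ||- ~~a but s0 ||-/- a \/ ~a.
s0 ||-/- a \/ ~a: neither disjunct is forced at s0.
s0 lacks atom a, so s0 ||-/- a.
So the root s0 does not force the formula.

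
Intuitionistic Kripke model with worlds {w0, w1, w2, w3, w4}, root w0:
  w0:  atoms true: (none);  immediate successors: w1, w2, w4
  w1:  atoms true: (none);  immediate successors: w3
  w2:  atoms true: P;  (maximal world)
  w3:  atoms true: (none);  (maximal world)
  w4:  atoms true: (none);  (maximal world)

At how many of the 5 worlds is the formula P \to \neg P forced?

w0: does not force it — w0 \nVdash P \to \neg P: at the accessible world w2, w2 \Vdash P but w2 \nVdash \neg P.
w1: forces it.
w2: does not force it — w2 \nVdash P \to \neg P: already at w2 itself, w2 \Vdash P but w2 \nVdash \neg P.
w3: forces it.
w4: forces it.
Worlds forcing the formula: {w1, w3, w4}.

3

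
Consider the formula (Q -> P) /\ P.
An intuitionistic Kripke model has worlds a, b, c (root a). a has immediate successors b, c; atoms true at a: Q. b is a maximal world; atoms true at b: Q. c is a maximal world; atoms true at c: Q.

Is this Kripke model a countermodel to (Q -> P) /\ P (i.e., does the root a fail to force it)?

Yes

a ||-/- (Q -> P) /\ P since a fails Q -> P.
So the root a does not force (Q -> P) /\ P; the model is a countermodel.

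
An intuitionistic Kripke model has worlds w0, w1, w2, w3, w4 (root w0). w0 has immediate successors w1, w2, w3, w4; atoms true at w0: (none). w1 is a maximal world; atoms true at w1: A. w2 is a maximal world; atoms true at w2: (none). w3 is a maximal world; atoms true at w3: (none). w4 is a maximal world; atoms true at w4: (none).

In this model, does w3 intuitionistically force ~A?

w3 ||- ~A: no world accessible from w3 forces A.

Yes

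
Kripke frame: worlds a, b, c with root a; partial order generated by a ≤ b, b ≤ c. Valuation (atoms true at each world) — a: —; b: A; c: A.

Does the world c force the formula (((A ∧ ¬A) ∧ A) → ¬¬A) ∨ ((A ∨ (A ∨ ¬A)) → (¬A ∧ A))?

c ⊩ (((A ∧ ¬A) ∧ A) → ¬¬A) ∨ ((A ∨ (A ∨ ¬A)) → (¬A ∧ A)) via the disjunct ((A ∧ ¬A) ∧ A) → ¬¬A.

Yes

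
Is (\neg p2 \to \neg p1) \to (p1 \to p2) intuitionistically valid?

This is the converse of contraposition, which is not intuitionistically valid.
A Kripke countermodel: worlds 0, 1; order generated by 0 \le 1; atoms true at each world — 0:{p1}; 1:{p1,p2}.
0 \nVdash (\neg p2 \to \neg p1) \to (p1 \to p2): already at 0 itself, 0 \Vdash \neg p2 \to \neg p1 but 0 \nVdash p1 \to p2.
0 \nVdash p1 \to p2: already at 0 itself, 0 \Vdash p1 but 0 \nVdash p2.
0 lacks atom p2, so 0 \nVdash p2.
So the root 0 does not force the formula.

No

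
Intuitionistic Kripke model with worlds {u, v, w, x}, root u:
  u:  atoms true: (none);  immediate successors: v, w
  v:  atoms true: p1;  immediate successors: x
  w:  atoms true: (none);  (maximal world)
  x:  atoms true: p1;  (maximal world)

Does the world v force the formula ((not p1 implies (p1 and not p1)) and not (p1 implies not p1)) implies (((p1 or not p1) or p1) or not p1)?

Yes

v forces ((not p1 implies (p1 and not p1)) and not (p1 implies not p1)) implies (((p1 or not p1) or p1) or not p1): every world accessible from v that forces (not p1 implies (p1 and not p1)) and not (p1 implies not p1) (namely v, x) also forces ((p1 or not p1) or p1) or not p1.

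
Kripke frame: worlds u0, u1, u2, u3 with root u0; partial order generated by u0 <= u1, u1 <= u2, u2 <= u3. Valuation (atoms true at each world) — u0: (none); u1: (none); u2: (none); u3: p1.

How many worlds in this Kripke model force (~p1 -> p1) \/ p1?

4

u0: forces it.
u1: forces it.
u2: forces it.
u3: forces it.
Worlds forcing the formula: {u0, u1, u2, u3}.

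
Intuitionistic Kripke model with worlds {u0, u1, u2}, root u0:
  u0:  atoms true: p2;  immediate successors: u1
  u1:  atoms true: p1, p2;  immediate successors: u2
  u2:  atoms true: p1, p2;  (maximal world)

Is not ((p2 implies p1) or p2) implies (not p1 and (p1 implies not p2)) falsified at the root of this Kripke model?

No

u0 forces not ((p2 implies p1) or p2) implies (not p1 and (p1 implies not p2)) vacuously: no world accessible from u0 forces the antecedent not ((p2 implies p1) or p2).
So the root u0 forces not ((p2 implies p1) or p2) implies (not p1 and (p1 implies not p2)); the model is not a countermodel.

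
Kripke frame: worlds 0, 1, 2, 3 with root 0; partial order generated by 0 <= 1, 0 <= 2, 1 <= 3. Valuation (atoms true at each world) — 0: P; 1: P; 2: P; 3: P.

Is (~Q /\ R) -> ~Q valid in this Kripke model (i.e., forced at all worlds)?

0 ||- (~Q /\ R) -> ~Q vacuously: no world accessible from 0 forces the antecedent ~Q /\ R.
Since the root 0 forces (~Q /\ R) -> ~Q and forcing is persistent (monotone upward), every world forces it.

Yes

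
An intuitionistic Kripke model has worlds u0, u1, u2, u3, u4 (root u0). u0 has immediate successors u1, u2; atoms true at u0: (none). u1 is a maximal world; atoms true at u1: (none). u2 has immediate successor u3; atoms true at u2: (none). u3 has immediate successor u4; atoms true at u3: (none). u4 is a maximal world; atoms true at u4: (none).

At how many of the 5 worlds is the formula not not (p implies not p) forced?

u0: forces it.
u1: forces it.
u2: forces it.
u3: forces it.
u4: forces it.
Worlds forcing the formula: {u0, u1, u2, u3, u4}.

5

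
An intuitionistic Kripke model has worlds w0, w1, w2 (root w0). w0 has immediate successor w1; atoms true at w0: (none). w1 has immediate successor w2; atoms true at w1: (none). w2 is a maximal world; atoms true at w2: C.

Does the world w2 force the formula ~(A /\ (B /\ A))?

Yes

w2 ||- ~(A /\ (B /\ A)): no world accessible from w2 forces A /\ (B /\ A).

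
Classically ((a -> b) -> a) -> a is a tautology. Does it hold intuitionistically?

This is Peirce's law, which is not intuitionistically valid.
A Kripke countermodel: worlds u0, u1; order generated by u0 <= u1; atoms true at each world — u0:{}; u1:{a}.
u0 ||-/- ((a -> b) -> a) -> a: already at u0 itself, u0 ||- (a -> b) -> a but u0 ||-/- a.
u0 lacks atom a, so u0 ||-/- a.
So the root u0 does not force the formula.

No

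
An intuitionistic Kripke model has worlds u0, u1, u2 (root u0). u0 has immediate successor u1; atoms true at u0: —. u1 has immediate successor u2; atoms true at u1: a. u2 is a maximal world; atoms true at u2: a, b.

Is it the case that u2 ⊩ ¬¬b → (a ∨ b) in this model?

u2 ⊩ ¬¬b → (a ∨ b): every world accessible from u2 that forces ¬¬b (namely u2) also forces a ∨ b.

Yes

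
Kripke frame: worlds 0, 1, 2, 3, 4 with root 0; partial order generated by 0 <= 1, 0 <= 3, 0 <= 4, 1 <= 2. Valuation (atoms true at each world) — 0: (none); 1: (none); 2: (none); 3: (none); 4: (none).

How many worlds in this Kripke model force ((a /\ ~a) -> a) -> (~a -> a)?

0: does not force it — 0 ||-/- ((a /\ ~a) -> a) -> (~a -> a): already at 0 itself, 0 ||- (a /\ ~a) -> a but 0 ||-/- ~a -> a.
1: does not force it — 1 ||-/- ((a /\ ~a) -> a) -> (~a -> a): already at 1 itself, 1 ||- (a /\ ~a) -> a but 1 ||-/- ~a -> a.
2: does not force it.
3: does not force it.
4: does not force it.
Worlds forcing the formula: { }.

0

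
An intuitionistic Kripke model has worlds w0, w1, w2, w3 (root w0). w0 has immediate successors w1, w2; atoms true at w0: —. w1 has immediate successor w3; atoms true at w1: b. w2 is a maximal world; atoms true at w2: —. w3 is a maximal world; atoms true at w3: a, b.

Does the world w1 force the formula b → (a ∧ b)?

No

w1 ⊮ b → (a ∧ b): already at w1 itself, w1 ⊩ b but w1 ⊮ a ∧ b.
w1 ⊮ a ∧ b since w1 fails a.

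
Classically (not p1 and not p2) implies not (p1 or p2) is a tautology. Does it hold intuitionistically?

This is a constructively valid De Morgan direction (conjunction of negations to negated disjunction), which is intuitionistically derivable.
If both not p1 and not p2 hold at a world, no accessible world forces p1 or forces p2, so none forces p1 or p2.

Yes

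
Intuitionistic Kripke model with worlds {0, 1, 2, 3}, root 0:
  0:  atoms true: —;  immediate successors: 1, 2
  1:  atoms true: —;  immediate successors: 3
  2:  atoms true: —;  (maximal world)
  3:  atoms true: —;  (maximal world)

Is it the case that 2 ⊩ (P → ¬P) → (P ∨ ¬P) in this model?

2 ⊩ (P → ¬P) → (P ∨ ¬P): every world accessible from 2 that forces P → ¬P (namely 2) also forces P ∨ ¬P.

Yes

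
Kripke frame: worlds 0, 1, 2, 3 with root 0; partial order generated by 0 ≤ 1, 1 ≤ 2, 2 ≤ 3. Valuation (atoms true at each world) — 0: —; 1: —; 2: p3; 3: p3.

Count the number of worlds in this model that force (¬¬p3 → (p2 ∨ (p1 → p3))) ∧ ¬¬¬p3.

0: does not force it — 0 ⊮ (¬¬p3 → (p2 ∨ (p1 → p3))) ∧ ¬¬¬p3 since 0 fails ¬¬¬p3.
1: does not force it — 1 ⊮ (¬¬p3 → (p2 ∨ (p1 → p3))) ∧ ¬¬¬p3 since 1 fails ¬¬¬p3.
2: does not force it — 2 ⊮ (¬¬p3 → (p2 ∨ (p1 → p3))) ∧ ¬¬¬p3 since 2 fails ¬¬¬p3.
3: does not force it.
Worlds forcing the formula: { }.

0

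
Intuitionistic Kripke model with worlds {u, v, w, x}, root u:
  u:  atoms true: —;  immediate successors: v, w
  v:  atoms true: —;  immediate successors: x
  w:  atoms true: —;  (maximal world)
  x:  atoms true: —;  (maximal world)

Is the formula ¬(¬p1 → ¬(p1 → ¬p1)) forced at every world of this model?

u ⊩ ¬(¬p1 → ¬(p1 → ¬p1)): no world accessible from u forces ¬p1 → ¬(p1 → ¬p1).
Since the root u forces ¬(¬p1 → ¬(p1 → ¬p1)) and forcing is persistent (monotone upward), every world forces it.

Yes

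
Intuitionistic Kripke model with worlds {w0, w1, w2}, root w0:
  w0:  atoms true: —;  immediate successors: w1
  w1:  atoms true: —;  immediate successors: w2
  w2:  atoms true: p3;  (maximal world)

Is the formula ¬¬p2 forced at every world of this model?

No

Not every world: w0 ⊮ ¬¬p2.
w0 ⊮ ¬¬p2 since w0 is accessible from w0 and w0 ⊩ ¬p2.
w0 ⊩ ¬p2: no world accessible from w0 forces p2.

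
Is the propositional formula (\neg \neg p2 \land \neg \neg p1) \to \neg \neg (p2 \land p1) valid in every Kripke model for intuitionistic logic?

Yes

This is the distribution of double negation over conjunction, which is intuitionistically derivable.
Assume \neg \neg p2, \neg \neg p1, and \neg (p2 \land p1). From p2 we'd get \neg p1 (since p2 \land p1 is refuted), contradicting \neg \neg p1; so \neg p2, contradicting \neg \neg p2.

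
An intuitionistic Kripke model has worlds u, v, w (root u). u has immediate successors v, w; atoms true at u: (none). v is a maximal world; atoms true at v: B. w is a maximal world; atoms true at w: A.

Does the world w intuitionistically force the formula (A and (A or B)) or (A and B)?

Yes

w forces (A and (A or B)) or (A and B) via the disjunct A and (A or B).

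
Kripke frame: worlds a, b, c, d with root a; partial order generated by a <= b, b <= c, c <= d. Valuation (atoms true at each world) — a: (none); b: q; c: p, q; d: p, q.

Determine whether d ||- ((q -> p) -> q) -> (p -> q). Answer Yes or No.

Yes

d ||- ((q -> p) -> q) -> (p -> q): every world accessible from d that forces (q -> p) -> q (namely d) also forces p -> q.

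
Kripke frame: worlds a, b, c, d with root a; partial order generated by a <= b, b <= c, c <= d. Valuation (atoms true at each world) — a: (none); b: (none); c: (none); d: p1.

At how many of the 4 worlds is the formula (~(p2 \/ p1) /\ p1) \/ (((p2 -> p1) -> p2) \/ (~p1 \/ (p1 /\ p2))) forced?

0

a: does not force it — a ||-/- (~(p2 \/ p1) /\ p1) \/ (((p2 -> p1) -> p2) \/ (~p1 \/ (p1 /\ p2))): neither disjunct is forced at a.
b: does not force it — b ||-/- (~(p2 \/ p1) /\ p1) \/ (((p2 -> p1) -> p2) \/ (~p1 \/ (p1 /\ p2))): neither disjunct is forced at b.
c: does not force it — c ||-/- (~(p2 \/ p1) /\ p1) \/ (((p2 -> p1) -> p2) \/ (~p1 \/ (p1 /\ p2))): neither disjunct is forced at c.
d: does not force it.
Worlds forcing the formula: { }.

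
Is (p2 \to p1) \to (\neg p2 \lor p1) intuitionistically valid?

No

This is the material-implication-as-disjunction principle, which is not intuitionistically valid.
A Kripke countermodel: worlds 0, 1; order generated by 0 \le 1; atoms true at each world — 0:{}; 1:{p1,p2}.
0 \nVdash (p2 \to p1) \to (\neg p2 \lor p1): already at 0 itself, 0 \Vdash p2 \to p1 but 0 \nVdash \neg p2 \lor p1.
0 \nVdash \neg p2 \lor p1: neither disjunct is forced at 0.
0 \nVdash \neg p2 since 1 is accessible from 0 and 1 \Vdash p2.
So the root 0 does not force the formula.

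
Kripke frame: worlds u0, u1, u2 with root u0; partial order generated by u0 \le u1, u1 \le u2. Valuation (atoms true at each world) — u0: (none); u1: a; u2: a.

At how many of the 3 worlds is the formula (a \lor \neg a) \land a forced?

2

u0: does not force it — u0 \nVdash (a \lor \neg a) \land a since u0 fails a \lor \neg a.
u1: forces it.
u2: forces it.
Worlds forcing the formula: {u1, u2}.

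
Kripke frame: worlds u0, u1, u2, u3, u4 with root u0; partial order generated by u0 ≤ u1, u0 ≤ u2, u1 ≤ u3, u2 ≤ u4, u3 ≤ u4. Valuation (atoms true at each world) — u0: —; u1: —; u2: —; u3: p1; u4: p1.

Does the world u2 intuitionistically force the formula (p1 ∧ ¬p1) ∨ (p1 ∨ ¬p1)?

u2 ⊮ (p1 ∧ ¬p1) ∨ (p1 ∨ ¬p1): neither disjunct is forced at u2.
u2 ⊮ p1 ∧ ¬p1 since u2 fails p1.

No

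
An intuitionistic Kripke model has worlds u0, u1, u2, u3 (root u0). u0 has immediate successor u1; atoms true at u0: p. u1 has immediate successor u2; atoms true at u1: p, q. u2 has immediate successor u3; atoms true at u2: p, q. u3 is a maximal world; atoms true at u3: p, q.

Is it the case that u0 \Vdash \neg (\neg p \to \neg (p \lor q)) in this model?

No

u0 \nVdash \neg (\neg p \to \neg (p \lor q)) since u0 is accessible from u0 and u0 \Vdash \neg p \to \neg (p \lor q).
u0 \Vdash \neg p \to \neg (p \lor q) vacuously: no world accessible from u0 forces the antecedent \neg p.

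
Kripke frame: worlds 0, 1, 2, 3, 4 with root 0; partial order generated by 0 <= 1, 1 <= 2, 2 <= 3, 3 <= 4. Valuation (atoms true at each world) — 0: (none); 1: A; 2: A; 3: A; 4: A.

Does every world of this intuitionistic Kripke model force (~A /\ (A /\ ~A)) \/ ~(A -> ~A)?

0 ||- (~A /\ (A /\ ~A)) \/ ~(A -> ~A) via the disjunct ~(A -> ~A).
Since the root 0 forces (~A /\ (A /\ ~A)) \/ ~(A -> ~A) and forcing is persistent (monotone upward), every world forces it.

Yes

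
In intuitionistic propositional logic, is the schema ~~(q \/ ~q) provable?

This is the double negation of excluded middle, which is intuitionistically derivable.
Assuming ~(q \/ ~q): from q we'd get q \/ ~q, so ~q; but then q \/ ~q again — contradiction. Hence ~~(q \/ ~q).

Yes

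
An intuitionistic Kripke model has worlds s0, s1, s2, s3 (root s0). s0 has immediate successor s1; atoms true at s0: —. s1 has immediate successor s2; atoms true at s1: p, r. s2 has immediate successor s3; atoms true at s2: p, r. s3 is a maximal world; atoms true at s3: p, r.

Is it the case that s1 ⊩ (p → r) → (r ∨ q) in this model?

s1 ⊩ (p → r) → (r ∨ q): every world accessible from s1 that forces p → r (namely s1, s2, s3) also forces r ∨ q.

Yes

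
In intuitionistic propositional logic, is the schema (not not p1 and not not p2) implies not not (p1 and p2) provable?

This is the distribution of double negation over conjunction, which is intuitionistically derivable.
Assume not not p1, not not p2, and not (p1 and p2). From p1 we'd get not p2 (since p1 and p2 is refuted), contradicting not not p2; so not p1, contradicting not not p1.

Yes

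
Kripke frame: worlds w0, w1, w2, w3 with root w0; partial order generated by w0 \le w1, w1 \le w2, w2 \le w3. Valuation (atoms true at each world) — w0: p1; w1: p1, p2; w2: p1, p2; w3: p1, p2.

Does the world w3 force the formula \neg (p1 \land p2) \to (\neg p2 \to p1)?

w3 \Vdash \neg (p1 \land p2) \to (\neg p2 \to p1) vacuously: no world accessible from w3 forces the antecedent \neg (p1 \land p2).

Yes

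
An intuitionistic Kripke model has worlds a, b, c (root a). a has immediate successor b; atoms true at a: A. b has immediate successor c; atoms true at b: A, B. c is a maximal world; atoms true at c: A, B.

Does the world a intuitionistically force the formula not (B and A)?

No

a does not force not (B and A) since b is accessible from a and b forces B and A.
b forces B and A since b forces both conjuncts.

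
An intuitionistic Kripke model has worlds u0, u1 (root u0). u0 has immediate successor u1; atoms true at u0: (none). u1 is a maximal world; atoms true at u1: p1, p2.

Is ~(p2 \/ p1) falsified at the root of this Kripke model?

u0 ||-/- ~(p2 \/ p1) since u1 is accessible from u0 and u1 ||- p2 \/ p1.
u1 ||- p2 \/ p1 via the disjunct p2.
So the root u0 does not force ~(p2 \/ p1); the model is a countermodel.

Yes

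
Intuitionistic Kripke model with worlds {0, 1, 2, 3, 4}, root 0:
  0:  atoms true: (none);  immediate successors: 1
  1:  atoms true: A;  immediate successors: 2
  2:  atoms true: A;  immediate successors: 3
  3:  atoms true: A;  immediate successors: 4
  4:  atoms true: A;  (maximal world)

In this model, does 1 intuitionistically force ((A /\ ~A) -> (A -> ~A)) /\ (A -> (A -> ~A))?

No

1 ||-/- ((A /\ ~A) -> (A -> ~A)) /\ (A -> (A -> ~A)) since 1 fails A -> (A -> ~A).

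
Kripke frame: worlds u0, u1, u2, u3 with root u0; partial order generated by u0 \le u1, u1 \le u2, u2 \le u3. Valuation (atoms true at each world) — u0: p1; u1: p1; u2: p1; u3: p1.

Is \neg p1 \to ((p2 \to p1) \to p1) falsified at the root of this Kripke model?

u0 \Vdash \neg p1 \to ((p2 \to p1) \to p1) vacuously: no world accessible from u0 forces the antecedent \neg p1.
So the root u0 forces \neg p1 \to ((p2 \to p1) \to p1); the model is not a countermodel.

No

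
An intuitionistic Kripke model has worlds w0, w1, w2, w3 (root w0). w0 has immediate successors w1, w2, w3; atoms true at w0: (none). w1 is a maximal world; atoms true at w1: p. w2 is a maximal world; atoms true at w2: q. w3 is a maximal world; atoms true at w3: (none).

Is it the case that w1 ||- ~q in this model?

Yes

w1 ||- ~q: no world accessible from w1 forces q.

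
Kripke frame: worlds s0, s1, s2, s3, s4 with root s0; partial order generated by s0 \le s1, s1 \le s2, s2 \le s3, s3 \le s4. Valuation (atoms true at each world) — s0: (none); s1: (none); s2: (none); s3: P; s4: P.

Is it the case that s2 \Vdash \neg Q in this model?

Yes

s2 \Vdash \neg Q: no world accessible from s2 forces Q.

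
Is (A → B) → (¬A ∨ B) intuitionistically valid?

No

This is the material-implication-as-disjunction principle, which is not intuitionistically valid.
A Kripke countermodel: worlds u0, u1; order generated by u0 ≤ u1; atoms true at each world — u0:{}; u1:{A,B}.
u0 ⊮ (A → B) → (¬A ∨ B): already at u0 itself, u0 ⊩ A → B but u0 ⊮ ¬A ∨ B.
u0 ⊮ ¬A ∨ B: neither disjunct is forced at u0.
u0 ⊮ ¬A since u1 is accessible from u0 and u1 ⊩ A.
So the root u0 does not force the formula.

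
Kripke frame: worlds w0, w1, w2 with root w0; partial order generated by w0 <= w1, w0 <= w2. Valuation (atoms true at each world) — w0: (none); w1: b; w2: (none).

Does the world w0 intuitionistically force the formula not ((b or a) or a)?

No

w0 does not force not ((b or a) or a) since w1 is accessible from w0 and w1 forces (b or a) or a.
w1 forces (b or a) or a via the disjunct b or a.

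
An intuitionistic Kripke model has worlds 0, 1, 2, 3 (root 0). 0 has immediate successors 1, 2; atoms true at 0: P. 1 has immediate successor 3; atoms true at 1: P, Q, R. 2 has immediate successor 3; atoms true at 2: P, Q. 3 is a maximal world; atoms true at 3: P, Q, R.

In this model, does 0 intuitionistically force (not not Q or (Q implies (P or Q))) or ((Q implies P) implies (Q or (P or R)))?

0 forces (not not Q or (Q implies (P or Q))) or ((Q implies P) implies (Q or (P or R))) via the disjunct not not Q or (Q implies (P or Q)).

Yes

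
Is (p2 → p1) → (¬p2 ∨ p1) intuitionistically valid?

This is the material-implication-as-disjunction principle, which is not intuitionistically valid.
A Kripke countermodel: worlds w0, w1; order generated by w0 ≤ w1; atoms true at each world — w0:{}; w1:{p1,p2}.
w0 ⊮ (p2 → p1) → (¬p2 ∨ p1): already at w0 itself, w0 ⊩ p2 → p1 but w0 ⊮ ¬p2 ∨ p1.
w0 ⊮ ¬p2 ∨ p1: neither disjunct is forced at w0.
w0 ⊮ ¬p2 since w1 is accessible from w0 and w1 ⊩ p2.
So the root w0 does not force the formula.

No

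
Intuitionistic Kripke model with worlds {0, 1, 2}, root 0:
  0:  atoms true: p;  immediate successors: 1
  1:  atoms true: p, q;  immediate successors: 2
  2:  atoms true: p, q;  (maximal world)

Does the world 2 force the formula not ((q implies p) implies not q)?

2 forces not ((q implies p) implies not q): no world accessible from 2 forces (q implies p) implies not q.

Yes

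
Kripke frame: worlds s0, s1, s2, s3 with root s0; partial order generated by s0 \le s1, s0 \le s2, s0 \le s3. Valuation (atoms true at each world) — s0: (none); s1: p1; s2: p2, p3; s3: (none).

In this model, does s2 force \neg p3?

No

s2 \nVdash \neg p3 since s2 is accessible from s2 and s2 \Vdash p3.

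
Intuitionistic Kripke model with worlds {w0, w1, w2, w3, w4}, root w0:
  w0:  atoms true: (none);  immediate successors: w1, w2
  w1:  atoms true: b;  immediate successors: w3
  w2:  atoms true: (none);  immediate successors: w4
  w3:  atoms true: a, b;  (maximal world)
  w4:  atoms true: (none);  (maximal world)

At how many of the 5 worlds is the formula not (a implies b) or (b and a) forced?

w0: does not force it — w0 does not force not (a implies b) or (b and a): neither disjunct is forced at w0.
w1: does not force it — w1 does not force not (a implies b) or (b and a): neither disjunct is forced at w1.
w2: does not force it.
w3: forces it.
w4: does not force it.
Worlds forcing the formula: {w3}.

1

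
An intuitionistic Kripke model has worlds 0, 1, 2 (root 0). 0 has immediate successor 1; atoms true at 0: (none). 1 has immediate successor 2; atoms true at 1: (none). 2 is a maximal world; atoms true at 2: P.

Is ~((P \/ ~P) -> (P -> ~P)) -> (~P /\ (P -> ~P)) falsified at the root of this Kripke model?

0 ||-/- ~((P \/ ~P) -> (P -> ~P)) -> (~P /\ (P -> ~P)): already at 0 itself, 0 ||- ~((P \/ ~P) -> (P -> ~P)) but 0 ||-/- ~P /\ (P -> ~P).
0 ||-/- ~P /\ (P -> ~P) since 0 fails ~P.
So the root 0 does not force ~((P \/ ~P) -> (P -> ~P)) -> (~P /\ (P -> ~P)); the model is a countermodel.

Yes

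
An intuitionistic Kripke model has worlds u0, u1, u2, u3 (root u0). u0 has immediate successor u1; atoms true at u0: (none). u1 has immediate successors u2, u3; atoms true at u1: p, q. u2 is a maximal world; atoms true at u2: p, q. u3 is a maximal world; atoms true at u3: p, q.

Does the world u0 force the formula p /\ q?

u0 ||-/- p /\ q since u0 fails p.

No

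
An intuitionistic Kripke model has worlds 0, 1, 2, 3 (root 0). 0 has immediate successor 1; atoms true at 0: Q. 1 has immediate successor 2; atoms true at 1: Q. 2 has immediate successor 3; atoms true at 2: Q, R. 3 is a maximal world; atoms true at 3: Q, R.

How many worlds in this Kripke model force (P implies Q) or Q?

4

0: forces it.
1: forces it.
2: forces it.
3: forces it.
Worlds forcing the formula: {0, 1, 2, 3}.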